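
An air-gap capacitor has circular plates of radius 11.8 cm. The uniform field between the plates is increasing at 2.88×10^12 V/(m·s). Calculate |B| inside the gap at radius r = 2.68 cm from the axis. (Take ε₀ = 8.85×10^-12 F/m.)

4.29×10^-7 T

Total displacement current: I_d = ε₀(πR²)(dE/dt) = (8.85×10^-12)(0.04374)(2.88×10^12) = 1.115 A.
An Ampèrian loop of radius r encloses a fraction (r/R)² of I_d. Then B·2πr = μ₀ I_d (r/R)², giving B = μ₀ I_d r/(2πR²) = 4.29×10^-7 T.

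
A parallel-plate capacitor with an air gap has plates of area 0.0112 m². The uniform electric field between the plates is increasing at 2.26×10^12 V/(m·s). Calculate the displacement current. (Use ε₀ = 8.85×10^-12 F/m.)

0.224 A

The displacement current is ε₀ times dΦ_E/dt = ε₀ A dE/dt = (8.85×10^-12)(0.0112)(2.26×10^12) = 0.224 A.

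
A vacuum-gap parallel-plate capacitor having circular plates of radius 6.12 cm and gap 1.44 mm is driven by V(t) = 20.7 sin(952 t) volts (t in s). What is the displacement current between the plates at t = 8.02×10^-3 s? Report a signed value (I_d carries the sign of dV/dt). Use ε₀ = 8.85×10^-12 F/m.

3.10×10^-7 A

dE/dt = (V₀ω/d)·cos(ωt) with ωt = 7.63504 rad: (20.7)(952)(0.2172)/(1.44×10^-3) = 2.972×10^6 V/(m·s).
I_d = ε₀ A dE/dt = (8.85×10^-12)(0.01177)(2.972×10^6) = 3.10×10^-7 A.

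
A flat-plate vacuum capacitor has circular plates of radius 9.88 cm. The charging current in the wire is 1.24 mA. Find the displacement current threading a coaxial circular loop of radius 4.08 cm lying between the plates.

Between the plates the displacement current equals the wire current: I_d = 1.24 mA = 1.24×10^-3 A.
The field is uniform, so I_d,enc = I_d (r/R)² = (1.24×10^-3)(4.08/9.88)² = 2.11×10^-4 A.

2.11×10^-4 A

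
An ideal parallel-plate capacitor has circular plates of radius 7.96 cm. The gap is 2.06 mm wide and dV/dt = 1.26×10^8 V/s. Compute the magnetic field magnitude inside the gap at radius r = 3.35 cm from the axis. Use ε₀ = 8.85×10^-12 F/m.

dE/dt = (dV/dt)/d = 6.117×10^10 V/(m·s); I_d = ε₀(πR²)(dE/dt) = (8.85×10^-12)(0.01991)(6.117×10^10) = 0.01078 A.
∮B·dl = μ₀ I_d,enc with I_d,enc = I_d r²/R² = 1.909×10^-3 A; so B = μ₀ I_d,enc/(2πr) = 1.14×10^-8 T.

1.14×10^-8 T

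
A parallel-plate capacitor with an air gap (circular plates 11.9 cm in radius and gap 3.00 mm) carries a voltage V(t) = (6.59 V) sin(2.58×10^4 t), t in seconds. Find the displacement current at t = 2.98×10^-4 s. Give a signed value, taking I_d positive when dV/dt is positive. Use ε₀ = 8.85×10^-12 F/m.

dV/dt = (6.59)(2.58×10^4)·cos(7.6884) = 2.802×10^4 V/s.
I_d = C dV/dt with C = ε₀A/d = (8.85×10^-12)(0.04449)/(3.00×10^-3) = 1.312×10^-10 F, so I_d = (1.312×10^-10)(2.802×10^4) = 3.68×10^-6 A.

3.68×10^-6 A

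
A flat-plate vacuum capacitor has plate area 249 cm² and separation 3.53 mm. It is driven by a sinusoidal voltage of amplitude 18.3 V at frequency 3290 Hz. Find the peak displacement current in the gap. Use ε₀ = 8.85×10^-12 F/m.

2.36×10^-5 A

The displacement current equals the conduction current C dV/dt, which peaks at C V₀ ω.
With C = ε₀A/d = (8.85×10^-12)(0.0249)/(3.53×10^-3) = 6.243×10^-11 F and ω = 2πf = 2.067×10^4 rad/s, I_d,max = (6.243×10^-11)(18.3)(2.067×10^4) = 2.36×10^-5 A.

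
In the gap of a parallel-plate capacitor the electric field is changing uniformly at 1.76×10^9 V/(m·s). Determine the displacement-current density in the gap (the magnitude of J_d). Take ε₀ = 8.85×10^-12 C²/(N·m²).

J_d = ε₀ ∂E/∂t, so J_d = 0.0156 A/m².

0.0156 A/m²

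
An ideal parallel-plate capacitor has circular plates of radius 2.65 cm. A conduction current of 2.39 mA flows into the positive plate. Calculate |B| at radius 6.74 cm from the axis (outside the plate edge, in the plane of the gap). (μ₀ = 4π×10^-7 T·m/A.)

7.09×10^-9 T

No conduction current crosses the gap, so I_d there equals the 2.39×10^-3 A in the leads.
For r ≥ R the full I_d is enclosed: B = μ₀ I_d/(2πr) = (4π×10^-7)(2.39×10^-3)/(2π·0.0674) = 7.09×10^-9 T.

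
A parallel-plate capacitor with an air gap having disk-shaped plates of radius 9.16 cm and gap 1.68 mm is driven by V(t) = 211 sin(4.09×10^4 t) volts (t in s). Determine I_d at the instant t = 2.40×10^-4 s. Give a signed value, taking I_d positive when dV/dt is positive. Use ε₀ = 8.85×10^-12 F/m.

dE/dt = (V₀ω/d)·cos(ωt) with ωt = 9.816 rad: (211)(4.09×10^4)(-0.9244)/(1.68×10^-3) = -4.748×10^9 V/(m·s).
I_d = ε₀ A dE/dt = (8.85×10^-12)(0.02636)(-4.748×10^9) = -1.11×10^-3 A.

-1.11×10^-3 A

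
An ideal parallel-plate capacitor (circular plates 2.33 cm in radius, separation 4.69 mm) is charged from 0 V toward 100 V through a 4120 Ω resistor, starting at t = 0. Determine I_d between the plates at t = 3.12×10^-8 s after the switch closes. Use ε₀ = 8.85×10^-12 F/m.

C = ε₀A/d = (8.85×10^-12)(1.706×10^-3)/(4.69×10^-3) = 3.219×10^-12 F and τ = RC = 1.326×10^-8 s. I_d in the gap equals the RC charging current.
I_d(t) = (V₀/R) e^(−t/τ) = 0.02427 · e^(−2.353) = 2.31×10^-3 A.

2.31×10^-3 A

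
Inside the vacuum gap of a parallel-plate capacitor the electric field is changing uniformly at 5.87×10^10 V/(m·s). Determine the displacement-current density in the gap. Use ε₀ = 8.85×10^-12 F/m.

J_d = ε₀ ∂E/∂t, so J_d = 0.519 A/m².

0.519 A/m²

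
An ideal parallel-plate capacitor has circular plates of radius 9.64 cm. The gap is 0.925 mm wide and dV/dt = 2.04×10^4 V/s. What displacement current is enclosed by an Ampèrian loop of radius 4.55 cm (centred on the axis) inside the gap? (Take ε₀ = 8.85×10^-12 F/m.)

1.27×10^-6 A

With E = V/d, dE/dt = 2.205×10^7 V/(m·s) and πR² = 0.02919 m², giving I_d = ε₀ πR² dE/dt = 5.696×10^-6 A.
The field is uniform, so I_d,enc = I_d (r/R)² = (5.696×10^-6)(4.55/9.64)² = 1.27×10^-6 A.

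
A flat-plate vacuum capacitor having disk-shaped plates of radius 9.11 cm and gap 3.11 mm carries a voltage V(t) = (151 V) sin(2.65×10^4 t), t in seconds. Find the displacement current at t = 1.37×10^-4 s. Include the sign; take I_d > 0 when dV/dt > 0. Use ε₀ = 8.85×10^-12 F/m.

-2.62×10^-4 A

dE/dt = (V₀ω/d)·cos(ωt) with ωt = 3.6305 rad: (151)(2.65×10^4)(-0.8828)/(3.11×10^-3) = -1.136×10^9 V/(m·s).
I_d = ε₀ A dE/dt = (8.85×10^-12)(0.02607)(-1.136×10^9) = -2.62×10^-4 A.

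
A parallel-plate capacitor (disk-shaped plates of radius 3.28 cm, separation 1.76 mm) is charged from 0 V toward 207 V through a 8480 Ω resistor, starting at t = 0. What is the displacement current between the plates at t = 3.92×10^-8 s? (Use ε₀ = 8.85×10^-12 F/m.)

C = ε₀A/d = (8.85×10^-12)(3.380×10^-3)/(1.76×10^-3) = 1.700×10^-11 F and τ = RC = 1.442×10^-7 s. I_d in the gap equals the RC charging current.
I_d(t) = (V₀/R) e^(−t/τ) = 0.02441 · e^(−0.2718) = 0.0186 A.

0.0186 A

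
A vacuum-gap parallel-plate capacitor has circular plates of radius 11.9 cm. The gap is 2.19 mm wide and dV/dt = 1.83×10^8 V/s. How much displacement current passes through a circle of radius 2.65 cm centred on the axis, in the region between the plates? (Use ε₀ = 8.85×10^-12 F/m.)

1.63×10^-3 A

dE/dt = (dV/dt)/d = 8.356×10^10 V/(m·s); I_d = ε₀(πR²)(dE/dt) = (8.85×10^-12)(0.04449)(8.356×10^10) = 0.03290 A.
Through an area πr² the displacement current is I_d·(πr²/πR²) = I_d (r/R)² = 1.63×10^-3 A.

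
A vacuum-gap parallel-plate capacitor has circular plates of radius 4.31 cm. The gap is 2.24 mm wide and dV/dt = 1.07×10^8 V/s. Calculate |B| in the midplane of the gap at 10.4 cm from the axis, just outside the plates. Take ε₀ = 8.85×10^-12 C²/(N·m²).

dE/dt = (dV/dt)/d = 4.777×10^10 V/(m·s); I_d = ε₀(πR²)(dE/dt) = (8.85×10^-12)(5.836×10^-3)(4.777×10^10) = 2.467×10^-3 A.
For r ≥ R the full I_d is enclosed: B = μ₀ I_d/(2πr) = (4π×10^-7)(2.467×10^-3)/(2π·0.104) = 4.74×10^-9 T.

4.74×10^-9 T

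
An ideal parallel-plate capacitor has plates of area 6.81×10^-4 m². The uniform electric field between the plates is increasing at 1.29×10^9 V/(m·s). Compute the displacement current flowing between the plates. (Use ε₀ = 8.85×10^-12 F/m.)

With a uniform field, Φ_E = EA, so I_d = ε₀ A dE/dt = 7.77×10^-6 A.

7.77×10^-6 A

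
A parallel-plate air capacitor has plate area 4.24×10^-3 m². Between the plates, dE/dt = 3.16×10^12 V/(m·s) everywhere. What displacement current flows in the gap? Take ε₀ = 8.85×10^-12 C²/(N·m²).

With a uniform field, Φ_E = EA, so I_d = ε₀ A dE/dt = 0.119 A.

0.119 A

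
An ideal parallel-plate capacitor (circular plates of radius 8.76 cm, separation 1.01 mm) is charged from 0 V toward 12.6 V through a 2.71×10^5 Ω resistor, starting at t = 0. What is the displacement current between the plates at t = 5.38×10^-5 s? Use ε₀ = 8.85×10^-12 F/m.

C = ε₀A/d = (8.85×10^-12)(0.02411)/(1.01×10^-3) = 2.113×10^-10 F, so τ = RC = 5.726×10^-5 s.
The conduction current is I(t) = (V₀/R) e^(−t/τ), and the displacement current between the plates equals it.
t/τ = 0.9396; I_d = (12.6/2.71×10^5) · e^(−0.9396) = (4.649×10^-5)(0.3908) = 1.82×10^-5 A.

1.82×10^-5 A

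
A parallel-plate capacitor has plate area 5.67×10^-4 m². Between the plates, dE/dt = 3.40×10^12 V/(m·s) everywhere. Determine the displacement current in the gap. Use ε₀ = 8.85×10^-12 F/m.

The displacement current is ε₀ times dΦ_E/dt = ε₀ A dE/dt = (8.85×10^-12)(5.67×10^-4)(3.40×10^12) = 0.0171 A.

0.0171 A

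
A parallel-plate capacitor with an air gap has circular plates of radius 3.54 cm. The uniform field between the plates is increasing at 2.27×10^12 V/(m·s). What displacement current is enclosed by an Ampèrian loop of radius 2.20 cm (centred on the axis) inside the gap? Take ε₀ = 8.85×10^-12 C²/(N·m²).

0.0305 A

Through the whole plate area (πR² = 3.937×10^-3 m²), I_d = ε₀ πR² dE/dt = 0.07909 A.
Since J_d is uniform, the enclosed fraction is (r/R)² = 0.3862, giving I_d,enc = 0.0305 A.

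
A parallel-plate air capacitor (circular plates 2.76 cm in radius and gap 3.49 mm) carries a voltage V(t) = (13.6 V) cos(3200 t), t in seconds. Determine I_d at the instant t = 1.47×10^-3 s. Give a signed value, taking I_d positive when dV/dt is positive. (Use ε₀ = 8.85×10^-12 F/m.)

C = ε₀A/d = (8.85×10^-12)(2.393×10^-3)/(3.49×10^-3) = 6.068×10^-12 F. dV/dt = V₀ω·−sin(ωt); at ωt = 4.704 rad this factor is 1.000.
I_d = C dV/dt = (6.068×10^-12)(13.6)(3200)(1.000) = 2.64×10^-7 A.

2.64×10^-7 A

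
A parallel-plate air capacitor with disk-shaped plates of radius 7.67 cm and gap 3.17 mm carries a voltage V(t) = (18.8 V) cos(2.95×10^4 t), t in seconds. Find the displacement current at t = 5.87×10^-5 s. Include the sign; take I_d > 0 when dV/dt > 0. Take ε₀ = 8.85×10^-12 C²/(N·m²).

C = ε₀A/d = (8.85×10^-12)(0.01848)/(3.17×10^-3) = 5.159×10^-11 F. dV/dt = V₀ω·−sin(ωt); at ωt = 1.73165 rad this factor is -0.9871.
I_d = C dV/dt = (5.159×10^-11)(18.8)(2.95×10^4)(-0.9871) = -2.82×10^-5 A.

-2.82×10^-5 A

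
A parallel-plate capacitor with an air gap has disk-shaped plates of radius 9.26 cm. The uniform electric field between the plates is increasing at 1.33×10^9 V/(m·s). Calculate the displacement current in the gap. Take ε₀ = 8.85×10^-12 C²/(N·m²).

3.17×10^-4 A

With a uniform field, Φ_E = EA, so I_d = ε₀ A dE/dt = 3.17×10^-4 A.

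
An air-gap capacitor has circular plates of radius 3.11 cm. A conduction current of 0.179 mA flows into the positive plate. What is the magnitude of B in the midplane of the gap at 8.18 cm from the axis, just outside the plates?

4.38×10^-10 T

By continuity the displacement current in the gap matches the conduction current: I_d = 1.79×10^-4 A.
With r > R the enclosed displacement current is the full I_d; B = μ₀ I_d / (2πr) = 4.38×10^-10 T.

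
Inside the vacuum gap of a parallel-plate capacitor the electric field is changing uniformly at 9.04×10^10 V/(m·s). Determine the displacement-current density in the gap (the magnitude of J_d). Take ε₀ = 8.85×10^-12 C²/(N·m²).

0.800 A/m²

The displacement-current density is ε₀ ∂E/∂t = (8.85×10^-12)(9.04×10^10) = 0.800 A/m².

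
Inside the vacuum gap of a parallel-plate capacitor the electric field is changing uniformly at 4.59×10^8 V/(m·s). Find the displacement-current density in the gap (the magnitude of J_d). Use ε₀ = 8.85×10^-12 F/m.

J_d = ε₀ dE/dt = (8.85×10^-12)(4.59×10^8) = 4.06×10^-3 A/m².

4.06×10^-3 A/m²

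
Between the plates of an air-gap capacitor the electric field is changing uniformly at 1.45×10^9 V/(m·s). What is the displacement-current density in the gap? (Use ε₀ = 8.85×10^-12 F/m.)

The displacement-current density is ε₀ ∂E/∂t = (8.85×10^-12)(1.45×10^9) = 0.0128 A/m².

0.0128 A/m²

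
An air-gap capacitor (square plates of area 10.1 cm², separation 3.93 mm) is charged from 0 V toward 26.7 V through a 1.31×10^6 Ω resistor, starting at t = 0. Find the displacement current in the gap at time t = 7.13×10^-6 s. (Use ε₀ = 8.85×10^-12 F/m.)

1.86×10^-6 A

With C = ε₀A/d = (8.85×10^-12)(1.01×10^-3)/(3.93×10^-3) = 2.274×10^-12 F, the time constant is τ = RC = 2.979×10^-6 s, so t/τ = 2.393 and e^(−t/τ) = 0.09136.
I_d = I_cond = (V₀/R) e^(−t/τ) = (2.038×10^-5)(0.09136) = 1.86×10^-6 A.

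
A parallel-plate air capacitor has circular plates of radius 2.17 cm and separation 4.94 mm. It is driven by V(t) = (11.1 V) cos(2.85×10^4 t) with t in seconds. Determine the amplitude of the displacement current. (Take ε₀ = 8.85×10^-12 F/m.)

8.38×10^-7 A

C = ε₀A/d = (8.85×10^-12)(1.479×10^-3)/(4.94×10^-3) = 2.650×10^-12 F; ω = 2.85×10^4 rad/s.
I_d = C dV/dt, so |I_d|_max = C V₀ ω = (2.650×10^-12)(11.1)(2.85×10^4) = 8.38×10^-7 A.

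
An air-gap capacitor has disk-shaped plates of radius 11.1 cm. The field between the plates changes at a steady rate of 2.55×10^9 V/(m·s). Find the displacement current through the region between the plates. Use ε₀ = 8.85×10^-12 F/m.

8.74×10^-4 A

With a uniform field, Φ_E = EA, so I_d = ε₀ A dE/dt = 8.74×10^-4 A.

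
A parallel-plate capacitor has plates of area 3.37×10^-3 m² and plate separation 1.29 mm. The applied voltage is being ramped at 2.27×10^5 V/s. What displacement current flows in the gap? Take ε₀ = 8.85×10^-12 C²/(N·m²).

The displacement current equals the charging current C dV/dt. With C = ε₀A/d = (8.85×10^-12)(3.37×10^-3)/(1.29×10^-3) = 2.312×10^-11 F, I_d = (2.312×10^-11)(2.27×10^5) = 5.25×10^-6 A.

5.25×10^-6 A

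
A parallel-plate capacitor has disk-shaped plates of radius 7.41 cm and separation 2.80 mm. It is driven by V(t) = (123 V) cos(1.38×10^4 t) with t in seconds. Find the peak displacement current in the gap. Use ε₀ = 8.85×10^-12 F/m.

9.25×10^-5 A

(dE/dt)_max = V₀ω/d = 6.062×10^8 V/(m·s); ω = 1.38×10^4 rad/s.
I_d,max = ε₀ A (dE/dt)_max = (8.85×10^-12)(0.01725)(6.062×10^8) = 9.25×10^-5 A.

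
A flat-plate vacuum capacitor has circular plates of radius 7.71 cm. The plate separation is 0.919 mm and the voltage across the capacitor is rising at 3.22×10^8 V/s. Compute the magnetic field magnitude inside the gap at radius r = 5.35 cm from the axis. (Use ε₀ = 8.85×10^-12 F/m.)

With E = V/d, dE/dt = 3.504×10^11 V/(m·s) and πR² = 0.01867 m², giving I_d = ε₀ πR² dE/dt = 0.05790 A.
For r < R the Ampère–Maxwell law gives B(2πr) = μ₀ I_d (r²/R²), so B = μ₀ I_d r/(2πR²) = (4π×10^-7)(0.05790)(0.0535)/(2π·0.0771²) = 1.04×10^-7 T.

1.04×10^-7 T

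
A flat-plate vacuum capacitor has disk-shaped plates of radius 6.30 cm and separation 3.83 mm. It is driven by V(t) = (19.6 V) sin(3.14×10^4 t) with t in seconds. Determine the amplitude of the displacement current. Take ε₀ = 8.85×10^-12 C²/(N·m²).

The displacement current equals the conduction current C dV/dt, which peaks at C V₀ ω.
With C = ε₀A/d = (8.85×10^-12)(0.01247)/(3.83×10^-3) = 2.881×10^-11 F and ω = 3.14×10^4 rad/s, I_d,max = (2.881×10^-11)(19.6)(3.14×10^4) = 1.77×10^-5 A.

1.77×10^-5 A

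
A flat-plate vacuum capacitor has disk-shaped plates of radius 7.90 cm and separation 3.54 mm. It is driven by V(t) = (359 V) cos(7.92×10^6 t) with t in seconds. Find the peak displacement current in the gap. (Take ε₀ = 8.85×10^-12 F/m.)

0.139 A

The displacement current equals the conduction current C dV/dt, which peaks at C V₀ ω.
With C = ε₀A/d = (8.85×10^-12)(0.01961)/(3.54×10^-3) = 4.902×10^-11 F and ω = 7.92×10^6 rad/s, I_d,max = (4.902×10^-11)(359)(7.92×10^6) = 0.139 A.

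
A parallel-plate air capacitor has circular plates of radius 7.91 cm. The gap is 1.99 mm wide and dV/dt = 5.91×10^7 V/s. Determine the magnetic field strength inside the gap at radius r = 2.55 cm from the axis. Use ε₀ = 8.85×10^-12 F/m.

dE/dt = (dV/dt)/d = 2.970×10^10 V/(m·s); I_d = ε₀(πR²)(dE/dt) = (8.85×10^-12)(0.01966)(2.970×10^10) = 5.168×10^-3 A.
An Ampèrian loop of radius r encloses a fraction (r/R)² of I_d. Then B·2πr = μ₀ I_d (r/R)², giving B = μ₀ I_d r/(2πR²) = 4.21×10^-9 T.

4.21×10^-9 T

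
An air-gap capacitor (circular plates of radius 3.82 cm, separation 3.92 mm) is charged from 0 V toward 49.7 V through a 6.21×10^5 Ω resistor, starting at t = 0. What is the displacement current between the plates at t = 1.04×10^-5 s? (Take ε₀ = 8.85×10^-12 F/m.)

C = ε₀A/d = (8.85×10^-12)(4.584×10^-3)/(3.92×10^-3) = 1.035×10^-11 F, so τ = RC = 6.427×10^-6 s.
The conduction current is I(t) = (V₀/R) e^(−t/τ), and the displacement current between the plates equals it.
t/τ = 1.618; I_d = (49.7/6.21×10^5) · e^(−1.618) = (8.003×10^-5)(0.1983) = 1.59×10^-5 A.

1.59×10^-5 A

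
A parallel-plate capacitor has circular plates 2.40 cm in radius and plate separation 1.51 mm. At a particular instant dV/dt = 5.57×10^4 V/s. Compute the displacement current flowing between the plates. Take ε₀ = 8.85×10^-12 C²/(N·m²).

5.91×10^-7 A

E = V/d so dE/dt = (dV/dt)/d = 3.689×10^7 V/(m·s), and I_d = ε₀ A dE/dt = (8.85×10^-12)(1.810×10^-3)(3.689×10^7) = 5.91×10^-7 A.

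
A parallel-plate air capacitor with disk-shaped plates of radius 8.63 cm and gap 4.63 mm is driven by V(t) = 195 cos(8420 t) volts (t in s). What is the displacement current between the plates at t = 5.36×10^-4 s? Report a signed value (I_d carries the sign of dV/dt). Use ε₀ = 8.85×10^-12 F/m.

7.20×10^-5 A

C = ε₀A/d = (8.85×10^-12)(0.02340)/(4.63×10^-3) = 4.473×10^-11 F. dV/dt = V₀ω·−sin(ωt); at ωt = 4.51312 rad this factor is 0.9802.
I_d = C dV/dt = (4.473×10^-11)(195)(8420)(0.9802) = 7.20×10^-5 A.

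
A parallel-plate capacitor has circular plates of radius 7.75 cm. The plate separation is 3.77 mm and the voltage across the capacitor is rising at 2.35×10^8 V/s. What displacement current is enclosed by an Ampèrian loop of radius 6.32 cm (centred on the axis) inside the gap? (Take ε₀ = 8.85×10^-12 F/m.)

6.92×10^-3 A

With E = V/d, dE/dt = 6.233×10^10 V/(m·s) and πR² = 0.01887 m², giving I_d = ε₀ πR² dE/dt = 0.01041 A.
The field is uniform, so I_d,enc = I_d (r/R)² = (0.01041)(6.32/7.75)² = 6.92×10^-3 A.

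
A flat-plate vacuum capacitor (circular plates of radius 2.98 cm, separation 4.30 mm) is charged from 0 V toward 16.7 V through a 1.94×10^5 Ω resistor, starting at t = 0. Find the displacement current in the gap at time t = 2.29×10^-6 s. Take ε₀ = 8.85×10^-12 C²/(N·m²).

1.10×10^-5 A

With C = ε₀A/d = (8.85×10^-12)(2.790×10^-3)/(4.30×10^-3) = 5.742×10^-12 F, the time constant is τ = RC = 1.114×10^-6 s, so t/τ = 2.056 and e^(−t/τ) = 0.1280.
I_d = I_cond = (V₀/R) e^(−t/τ) = (8.608×10^-5)(0.1280) = 1.10×10^-5 A.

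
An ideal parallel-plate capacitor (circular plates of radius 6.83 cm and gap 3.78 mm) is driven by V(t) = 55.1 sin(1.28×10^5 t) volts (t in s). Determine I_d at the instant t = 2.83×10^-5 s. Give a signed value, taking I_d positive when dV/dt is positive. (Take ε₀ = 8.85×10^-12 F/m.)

dE/dt = (V₀ω/d)·cos(ωt) with ωt = 3.6224 rad: (55.1)(1.28×10^5)(-0.8866)/(3.78×10^-3) = -1.654×10^9 V/(m·s).
I_d = ε₀ A dE/dt = (8.85×10^-12)(0.01466)(-1.654×10^9) = -2.15×10^-4 A.

-2.15×10^-4 A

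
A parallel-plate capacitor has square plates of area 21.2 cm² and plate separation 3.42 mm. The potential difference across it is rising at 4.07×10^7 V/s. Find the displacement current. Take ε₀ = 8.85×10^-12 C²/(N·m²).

C = ε₀A/d = (8.85×10^-12)(2.12×10^-3)/(3.42×10^-3) = 5.486×10^-12 F.
I_d = C dV/dt = (5.486×10^-12)(4.07×10^7) = 2.23×10^-4 A.

2.23×10^-4 A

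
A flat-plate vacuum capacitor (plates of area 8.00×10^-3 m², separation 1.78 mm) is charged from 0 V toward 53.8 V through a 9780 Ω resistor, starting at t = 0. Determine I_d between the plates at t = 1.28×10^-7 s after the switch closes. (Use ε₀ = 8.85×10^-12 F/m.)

3.96×10^-3 A

With C = ε₀A/d = (8.85×10^-12)(8.00×10^-3)/(1.78×10^-3) = 3.978×10^-11 F, the time constant is τ = RC = 3.890×10^-7 s, so t/τ = 0.3290 and e^(−t/τ) = 0.7196.
I_d = I_cond = (V₀/R) e^(−t/τ) = (5.501×10^-3)(0.7196) = 3.96×10^-3 A.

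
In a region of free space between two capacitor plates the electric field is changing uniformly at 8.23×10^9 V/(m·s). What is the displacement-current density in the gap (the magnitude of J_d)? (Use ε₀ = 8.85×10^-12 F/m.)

J_d = ε₀ dE/dt = (8.85×10^-12)(8.23×10^9) = 0.0728 A/m².

0.0728 A/m²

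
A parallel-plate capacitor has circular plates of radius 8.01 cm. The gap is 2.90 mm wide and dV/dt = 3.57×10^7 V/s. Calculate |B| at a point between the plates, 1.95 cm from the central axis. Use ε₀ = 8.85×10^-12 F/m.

With E = V/d, dE/dt = 1.231×10^10 V/(m·s) and πR² = 0.02016 m², giving I_d = ε₀ πR² dE/dt = 2.196×10^-3 A.
For r < R the Ampère–Maxwell law gives B(2πr) = μ₀ I_d (r²/R²), so B = μ₀ I_d r/(2πR²) = (4π×10^-7)(2.196×10^-3)(0.0195)/(2π·0.0801²) = 1.33×10^-9 T.

1.33×10^-9 T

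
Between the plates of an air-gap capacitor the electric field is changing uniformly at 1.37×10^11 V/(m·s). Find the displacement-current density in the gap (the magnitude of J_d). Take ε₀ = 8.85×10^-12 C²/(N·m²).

J_d = ε₀ ∂E/∂t, so J_d = 1.21 A/m².

1.21 A/m²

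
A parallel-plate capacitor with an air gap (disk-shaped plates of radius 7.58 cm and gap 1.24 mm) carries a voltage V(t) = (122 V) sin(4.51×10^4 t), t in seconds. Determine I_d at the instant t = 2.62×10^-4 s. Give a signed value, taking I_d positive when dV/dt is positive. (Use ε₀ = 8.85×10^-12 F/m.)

5.19×10^-4 A

dE/dt = (V₀ω/d)·cos(ωt) with ωt = 11.8162 rad: (122)(4.51×10^4)(0.7316)/(1.24×10^-3) = 3.246×10^9 V/(m·s).
I_d = ε₀ A dE/dt = (8.85×10^-12)(0.01805)(3.246×10^9) = 5.19×10^-4 A.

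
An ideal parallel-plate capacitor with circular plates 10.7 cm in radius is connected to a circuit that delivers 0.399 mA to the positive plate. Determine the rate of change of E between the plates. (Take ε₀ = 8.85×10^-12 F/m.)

By continuity, I_d in the gap equals the 0.399 mA flowing in the wire.
Since I_d = ε₀ A dE/dt, dE/dt = I_d/(ε₀A) = (3.99×10^-4)/((8.85×10^-12)(0.03597)) = 1.25×10^9 V/(m·s).

1.25×10^9 V/(m·s)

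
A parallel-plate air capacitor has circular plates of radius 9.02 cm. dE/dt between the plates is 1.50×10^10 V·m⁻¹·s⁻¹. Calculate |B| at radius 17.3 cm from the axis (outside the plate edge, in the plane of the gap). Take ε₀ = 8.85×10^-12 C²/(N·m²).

3.92×10^-9 T

Through the whole plate area (πR² = 0.02556 m²), I_d = ε₀ πR² dE/dt = 3.393×10^-3 A.
Outside the plates the loop encloses all of I_d, so B·2πr = μ₀ I_d and B = 3.92×10^-9 T.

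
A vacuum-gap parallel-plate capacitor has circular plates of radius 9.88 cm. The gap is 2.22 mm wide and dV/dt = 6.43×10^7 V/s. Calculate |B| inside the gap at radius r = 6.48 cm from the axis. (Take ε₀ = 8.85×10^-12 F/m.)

dE/dt = (dV/dt)/d = 2.896×10^10 V/(m·s); I_d = ε₀(πR²)(dE/dt) = (8.85×10^-12)(0.03067)(2.896×10^10) = 7.861×10^-3 A.
For r < R the Ampère–Maxwell law gives B(2πr) = μ₀ I_d (r²/R²), so B = μ₀ I_d r/(2πR²) = (4π×10^-7)(7.861×10^-3)(0.0648)/(2π·0.0988²) = 1.04×10^-8 T.

1.04×10^-8 T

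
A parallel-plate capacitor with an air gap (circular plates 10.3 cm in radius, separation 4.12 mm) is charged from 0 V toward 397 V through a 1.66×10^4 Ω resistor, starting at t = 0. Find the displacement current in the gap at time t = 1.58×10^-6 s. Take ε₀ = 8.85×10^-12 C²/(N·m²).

C = ε₀A/d = (8.85×10^-12)(0.03333)/(4.12×10^-3) = 7.159×10^-11 F and τ = RC = 1.188×10^-6 s. I_d in the gap equals the RC charging current.
I_d(t) = (V₀/R) e^(−t/τ) = 0.02392 · e^(−1.330) = 6.33×10^-3 A.

6.33×10^-3 A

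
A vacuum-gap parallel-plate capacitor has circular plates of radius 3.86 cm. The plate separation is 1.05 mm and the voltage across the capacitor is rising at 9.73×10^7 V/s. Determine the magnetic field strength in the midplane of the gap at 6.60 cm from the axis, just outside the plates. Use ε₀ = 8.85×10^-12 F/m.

1.16×10^-8 T

dE/dt = (dV/dt)/d = 9.267×10^10 V/(m·s); I_d = ε₀(πR²)(dE/dt) = (8.85×10^-12)(4.681×10^-3)(9.267×10^10) = 3.839×10^-3 A.
For r ≥ R the full I_d is enclosed: B = μ₀ I_d/(2πr) = (4π×10^-7)(3.839×10^-3)/(2π·0.0660) = 1.16×10^-8 T.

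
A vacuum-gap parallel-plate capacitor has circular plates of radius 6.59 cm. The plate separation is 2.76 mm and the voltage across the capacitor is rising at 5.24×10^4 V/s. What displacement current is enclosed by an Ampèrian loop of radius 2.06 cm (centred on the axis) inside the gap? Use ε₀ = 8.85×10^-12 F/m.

I_d = C dV/dt with C = ε₀πR²/d = 4.374×10^-11 F, so I_d = (4.374×10^-11)(5.24×10^4) = 2.292×10^-6 A.
The field is uniform, so I_d,enc = I_d (r/R)² = (2.292×10^-6)(2.06/6.59)² = 2.24×10^-7 A.

2.24×10^-7 A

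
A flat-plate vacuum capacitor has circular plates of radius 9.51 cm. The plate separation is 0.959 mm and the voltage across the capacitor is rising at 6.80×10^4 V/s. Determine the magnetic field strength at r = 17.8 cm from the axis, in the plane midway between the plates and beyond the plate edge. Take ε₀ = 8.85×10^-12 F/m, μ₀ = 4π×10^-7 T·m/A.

With E = V/d, dE/dt = 7.091×10^7 V/(m·s) and πR² = 0.02841 m², giving I_d = ε₀ πR² dE/dt = 1.783×10^-5 A.
Outside the plates the loop encloses all of I_d, so B·2πr = μ₀ I_d and B = 2.00×10^-11 T.

2.00×10^-11 T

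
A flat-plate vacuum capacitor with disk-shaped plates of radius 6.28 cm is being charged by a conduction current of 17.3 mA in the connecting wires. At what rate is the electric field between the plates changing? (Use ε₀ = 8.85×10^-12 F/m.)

By continuity, I_d in the gap equals the 17.3 mA flowing in the wire.
Since I_d = ε₀ A dE/dt, dE/dt = I_d/(ε₀A) = (0.0173)/((8.85×10^-12)(0.01239)) = 1.58×10^11 V/(m·s).

1.58×10^11 V/(m·s)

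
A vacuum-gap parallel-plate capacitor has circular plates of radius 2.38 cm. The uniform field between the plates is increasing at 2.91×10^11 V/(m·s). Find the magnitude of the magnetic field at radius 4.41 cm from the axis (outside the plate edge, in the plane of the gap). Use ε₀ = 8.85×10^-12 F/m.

Through the whole plate area (πR² = 1.780×10^-3 m²), I_d = ε₀ πR² dE/dt = 4.584×10^-3 A.
Outside the plates the loop encloses all of I_d, so B·2πr = μ₀ I_d and B = 2.08×10^-8 T.

2.08×10^-8 T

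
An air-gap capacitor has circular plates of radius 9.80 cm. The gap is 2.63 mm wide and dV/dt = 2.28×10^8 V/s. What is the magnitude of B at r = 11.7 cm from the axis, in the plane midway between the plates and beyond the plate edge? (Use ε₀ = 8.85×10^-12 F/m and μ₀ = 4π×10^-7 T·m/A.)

dE/dt = (dV/dt)/d = 8.669×10^10 V/(m·s); I_d = ε₀(πR²)(dE/dt) = (8.85×10^-12)(0.03017)(8.669×10^10) = 0.02315 A.
For r ≥ R the full I_d is enclosed: B = μ₀ I_d/(2πr) = (4π×10^-7)(0.02315)/(2π·0.117) = 3.96×10^-8 T.

3.96×10^-8 T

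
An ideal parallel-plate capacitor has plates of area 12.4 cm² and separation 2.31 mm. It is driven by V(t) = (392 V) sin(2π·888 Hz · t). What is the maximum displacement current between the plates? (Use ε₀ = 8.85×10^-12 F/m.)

C = ε₀A/d = (8.85×10^-12)(1.24×10^-3)/(2.31×10^-3) = 4.751×10^-12 F; ω = 2πf = 5579 rad/s.
I_d = C dV/dt, so |I_d|_max = C V₀ ω = (4.751×10^-12)(392)(5579) = 1.04×10^-5 A.

1.04×10^-5 A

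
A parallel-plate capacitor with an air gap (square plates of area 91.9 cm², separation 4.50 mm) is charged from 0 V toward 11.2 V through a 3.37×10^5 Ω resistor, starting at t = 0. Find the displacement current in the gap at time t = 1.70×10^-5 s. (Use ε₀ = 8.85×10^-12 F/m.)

With C = ε₀A/d = (8.85×10^-12)(9.19×10^-3)/(4.50×10^-3) = 1.807×10^-11 F, the time constant is τ = RC = 6.090×10^-6 s, so t/τ = 2.791 and e^(−t/τ) = 0.06136.
I_d = I_cond = (V₀/R) e^(−t/τ) = (3.323×10^-5)(0.06136) = 2.04×10^-6 A.

2.04×10^-6 A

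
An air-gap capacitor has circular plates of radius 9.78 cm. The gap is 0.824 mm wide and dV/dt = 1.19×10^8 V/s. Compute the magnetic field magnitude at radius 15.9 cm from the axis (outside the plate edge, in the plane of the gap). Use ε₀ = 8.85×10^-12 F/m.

dE/dt = (dV/dt)/d = 1.444×10^11 V/(m·s); I_d = ε₀(πR²)(dE/dt) = (8.85×10^-12)(0.03005)(1.444×10^11) = 0.03840 A.
Outside the plates the loop encloses all of I_d, so B·2πr = μ₀ I_d and B = 4.83×10^-8 T.

4.83×10^-8 T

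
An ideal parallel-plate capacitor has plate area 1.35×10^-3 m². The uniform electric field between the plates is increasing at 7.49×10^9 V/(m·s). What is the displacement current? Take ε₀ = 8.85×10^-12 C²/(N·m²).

The displacement current is ε₀ times dΦ_E/dt = ε₀ A dE/dt = (8.85×10^-12)(1.35×10^-3)(7.49×10^9) = 8.95×10^-5 A.

8.95×10^-5 A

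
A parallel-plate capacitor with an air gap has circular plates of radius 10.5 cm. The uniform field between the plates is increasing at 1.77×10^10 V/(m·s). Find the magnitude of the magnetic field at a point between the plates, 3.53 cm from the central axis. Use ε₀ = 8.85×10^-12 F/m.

3.47×10^-9 T

Through the whole plate area (πR² = 0.03464 m²), I_d = ε₀ πR² dE/dt = 5.426×10^-3 A.
For r < R the Ampère–Maxwell law gives B(2πr) = μ₀ I_d (r²/R²), so B = μ₀ I_d r/(2πR²) = (4π×10^-7)(5.426×10^-3)(0.0353)/(2π·0.105²) = 3.47×10^-9 T.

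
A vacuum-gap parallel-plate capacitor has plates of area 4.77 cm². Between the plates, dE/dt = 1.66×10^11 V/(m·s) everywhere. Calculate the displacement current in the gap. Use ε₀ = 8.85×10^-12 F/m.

7.01×10^-4 A

With a uniform field, Φ_E = EA, so I_d = ε₀ A dE/dt = 7.01×10^-4 A.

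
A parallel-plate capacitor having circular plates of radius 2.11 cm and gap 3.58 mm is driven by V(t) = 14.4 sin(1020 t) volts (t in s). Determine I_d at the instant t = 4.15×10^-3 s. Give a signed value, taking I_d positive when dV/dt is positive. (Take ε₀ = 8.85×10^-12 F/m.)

-2.34×10^-8 A

C = ε₀A/d = (8.85×10^-12)(1.399×10^-3)/(3.58×10^-3) = 3.458×10^-12 F. dV/dt = V₀ω·cos(ωt); at ωt = 4.233 rad this factor is -0.4612.
I_d = C dV/dt = (3.458×10^-12)(14.4)(1020)(-0.4612) = -2.34×10^-8 A.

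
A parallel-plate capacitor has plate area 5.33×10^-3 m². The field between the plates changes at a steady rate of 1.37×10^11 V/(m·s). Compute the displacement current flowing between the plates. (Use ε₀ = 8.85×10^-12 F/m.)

6.46×10^-3 A

The displacement current is ε₀ times dΦ_E/dt = ε₀ A dE/dt = (8.85×10^-12)(5.33×10^-3)(1.37×10^11) = 6.46×10^-3 A.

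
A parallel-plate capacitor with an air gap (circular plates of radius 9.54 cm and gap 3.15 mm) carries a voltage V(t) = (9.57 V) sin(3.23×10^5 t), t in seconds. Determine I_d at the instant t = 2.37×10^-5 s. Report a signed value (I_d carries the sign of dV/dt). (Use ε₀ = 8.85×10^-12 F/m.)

4.91×10^-5 A

dE/dt = (V₀ω/d)·cos(ωt) with ωt = 7.6551 rad: (9.57)(3.23×10^5)(0.1976)/(3.15×10^-3) = 1.939×10^8 V/(m·s).
I_d = ε₀ A dE/dt = (8.85×10^-12)(0.02859)(1.939×10^8) = 4.91×10^-5 A.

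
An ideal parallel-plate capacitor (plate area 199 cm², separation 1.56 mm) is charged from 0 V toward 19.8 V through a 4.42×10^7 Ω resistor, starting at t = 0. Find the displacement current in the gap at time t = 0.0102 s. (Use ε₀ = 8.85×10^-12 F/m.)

C = ε₀A/d = (8.85×10^-12)(0.0199)/(1.56×10^-3) = 1.129×10^-10 F, so τ = RC = 4.990×10^-3 s.
The conduction current is I(t) = (V₀/R) e^(−t/τ), and the displacement current between the plates equals it.
t/τ = 2.044; I_d = (19.8/4.42×10^7) · e^(−2.044) = (4.480×10^-7)(0.1295) = 5.80×10^-8 A.

5.80×10^-8 A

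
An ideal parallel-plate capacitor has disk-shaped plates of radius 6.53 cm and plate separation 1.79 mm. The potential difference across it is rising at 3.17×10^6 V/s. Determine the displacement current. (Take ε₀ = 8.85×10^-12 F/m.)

E = V/d so dE/dt = (dV/dt)/d = 1.771×10^9 V/(m·s), and I_d = ε₀ A dE/dt = (8.85×10^-12)(0.01340)(1.771×10^9) = 2.10×10^-4 A.

2.10×10^-4 A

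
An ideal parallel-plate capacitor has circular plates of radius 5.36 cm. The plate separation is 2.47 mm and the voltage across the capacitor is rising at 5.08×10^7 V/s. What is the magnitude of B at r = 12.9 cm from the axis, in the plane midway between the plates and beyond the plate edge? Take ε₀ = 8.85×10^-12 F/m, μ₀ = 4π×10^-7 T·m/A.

2.55×10^-9 T

dE/dt = (dV/dt)/d = 2.057×10^10 V/(m·s); I_d = ε₀(πR²)(dE/dt) = (8.85×10^-12)(9.026×10^-3)(2.057×10^10) = 1.643×10^-3 A.
Outside the plates the loop encloses all of I_d, so B·2πr = μ₀ I_d and B = 2.55×10^-9 T.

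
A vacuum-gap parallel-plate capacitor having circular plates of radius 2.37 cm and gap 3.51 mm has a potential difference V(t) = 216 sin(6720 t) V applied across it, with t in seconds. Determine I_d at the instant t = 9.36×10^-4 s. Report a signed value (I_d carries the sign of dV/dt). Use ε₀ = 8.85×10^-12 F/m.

6.46×10^-6 A

C = ε₀A/d = (8.85×10^-12)(1.765×10^-3)/(3.51×10^-3) = 4.450×10^-12 F. dV/dt = V₀ω·cos(ωt); at ωt = 6.28992 rad this factor is 1.000.
I_d = C dV/dt = (4.450×10^-12)(216)(6720)(1.000) = 6.46×10^-6 A.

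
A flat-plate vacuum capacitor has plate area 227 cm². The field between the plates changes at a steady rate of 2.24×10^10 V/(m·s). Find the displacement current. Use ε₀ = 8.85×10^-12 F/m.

4.50×10^-3 A

I_d = ε₀ A (dE/dt) = (8.85×10^-12)(0.0227 m²)(2.24×10^10) = 4.50×10^-3 A.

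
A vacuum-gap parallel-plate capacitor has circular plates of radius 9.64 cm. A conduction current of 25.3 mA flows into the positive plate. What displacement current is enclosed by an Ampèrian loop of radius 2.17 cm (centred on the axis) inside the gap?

Between the plates the displacement current equals the wire current: I_d = 25.3 mA = 0.0253 A.
Through an area πr² the displacement current is I_d·(πr²/πR²) = I_d (r/R)² = 1.28×10^-3 A.

1.28×10^-3 A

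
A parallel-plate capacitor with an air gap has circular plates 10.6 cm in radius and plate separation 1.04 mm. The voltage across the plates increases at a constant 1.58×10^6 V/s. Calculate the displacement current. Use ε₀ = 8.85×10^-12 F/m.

The displacement current equals the charging current C dV/dt. With C = ε₀A/d = (8.85×10^-12)(0.03530)/(1.04×10^-3) = 3.004×10^-10 F, I_d = (3.004×10^-10)(1.58×10^6) = 4.75×10^-4 A.

4.75×10^-4 A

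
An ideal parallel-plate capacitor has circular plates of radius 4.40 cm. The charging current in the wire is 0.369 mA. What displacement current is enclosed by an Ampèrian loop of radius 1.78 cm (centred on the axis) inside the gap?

Between the plates the displacement current equals the wire current: I_d = 0.369 mA = 3.69×10^-4 A.
Through an area πr² the displacement current is I_d·(πr²/πR²) = I_d (r/R)² = 6.04×10^-5 A.

6.04×10^-5 A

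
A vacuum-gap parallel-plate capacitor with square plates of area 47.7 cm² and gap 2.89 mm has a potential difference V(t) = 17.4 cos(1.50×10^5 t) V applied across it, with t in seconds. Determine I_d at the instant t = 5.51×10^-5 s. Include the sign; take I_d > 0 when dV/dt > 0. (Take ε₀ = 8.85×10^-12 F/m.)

dE/dt = (V₀ω/d)·−sin(ωt) with ωt = 8.265 rad: (17.4)(1.50×10^5)(-0.9167)/(2.89×10^-3) = -8.279×10^8 V/(m·s).
I_d = ε₀ A dE/dt = (8.85×10^-12)(4.77×10^-3)(-8.279×10^8) = -3.49×10^-5 A.

-3.49×10^-5 A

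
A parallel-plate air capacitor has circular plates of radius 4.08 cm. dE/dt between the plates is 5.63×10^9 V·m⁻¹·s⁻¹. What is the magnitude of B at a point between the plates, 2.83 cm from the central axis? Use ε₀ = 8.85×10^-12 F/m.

I_d = ε₀ dΦ_E/dt = ε₀ πR² (dE/dt) = (8.85×10^-12)(5.230×10^-3)(5.63×10^9) = 2.606×10^-4 A through the full plate area.
An Ampèrian loop of radius r encloses a fraction (r/R)² of I_d. Then B·2πr = μ₀ I_d (r/R)², giving B = μ₀ I_d r/(2πR²) = 8.86×10^-10 T.

8.86×10^-10 T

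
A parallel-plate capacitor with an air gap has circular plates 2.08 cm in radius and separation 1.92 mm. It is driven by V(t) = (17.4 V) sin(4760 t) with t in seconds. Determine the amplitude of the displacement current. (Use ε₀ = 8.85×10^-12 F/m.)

C = ε₀A/d = (8.85×10^-12)(1.359×10^-3)/(1.92×10^-3) = 6.264×10^-12 F; ω = 4760 rad/s.
I_d = C dV/dt, so |I_d|_max = C V₀ ω = (6.264×10^-12)(17.4)(4760) = 5.19×10^-7 A.

5.19×10^-7 A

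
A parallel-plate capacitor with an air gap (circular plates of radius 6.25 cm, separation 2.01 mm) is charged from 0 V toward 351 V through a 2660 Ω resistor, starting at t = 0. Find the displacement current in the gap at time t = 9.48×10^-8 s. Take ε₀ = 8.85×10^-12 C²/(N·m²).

0.0682 A

With C = ε₀A/d = (8.85×10^-12)(0.01227)/(2.01×10^-3) = 5.402×10^-11 F, the time constant is τ = RC = 1.437×10^-7 s, so t/τ = 0.6597 and e^(−t/τ) = 0.5170.
I_d = I_cond = (V₀/R) e^(−t/τ) = (0.1320)(0.5170) = 0.0682 A.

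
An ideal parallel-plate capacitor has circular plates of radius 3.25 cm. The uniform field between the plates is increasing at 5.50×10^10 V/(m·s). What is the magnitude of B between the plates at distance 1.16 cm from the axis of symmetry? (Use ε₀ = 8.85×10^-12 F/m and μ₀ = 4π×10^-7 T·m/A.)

3.55×10^-9 T

Total displacement current: I_d = ε₀(πR²)(dE/dt) = (8.85×10^-12)(3.318×10^-3)(5.50×10^10) = 1.615×10^-3 A.
∮B·dl = μ₀ I_d,enc with I_d,enc = I_d r²/R² = 2.057×10^-4 A; so B = μ₀ I_d,enc/(2πr) = 3.55×10^-9 T.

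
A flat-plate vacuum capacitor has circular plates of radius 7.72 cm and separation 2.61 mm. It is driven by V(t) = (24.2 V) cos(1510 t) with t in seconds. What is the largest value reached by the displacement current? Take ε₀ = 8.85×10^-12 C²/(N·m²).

2.32×10^-6 A

The displacement current equals the conduction current C dV/dt, which peaks at C V₀ ω.
With C = ε₀A/d = (8.85×10^-12)(0.01872)/(2.61×10^-3) = 6.348×10^-11 F and ω = 1510 rad/s, I_d,max = (6.348×10^-11)(24.2)(1510) = 2.32×10^-6 A.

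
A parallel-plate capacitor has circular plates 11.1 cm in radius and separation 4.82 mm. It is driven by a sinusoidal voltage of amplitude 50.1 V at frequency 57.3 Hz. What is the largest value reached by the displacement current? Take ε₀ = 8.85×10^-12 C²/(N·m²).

(dE/dt)_max = V₀ω/d = 3.742×10^6 V/(m·s); ω = 2πf = 360.0 rad/s.
I_d,max = ε₀ A (dE/dt)_max = (8.85×10^-12)(0.03871)(3.742×10^6) = 1.28×10^-6 A.

1.28×10^-6 A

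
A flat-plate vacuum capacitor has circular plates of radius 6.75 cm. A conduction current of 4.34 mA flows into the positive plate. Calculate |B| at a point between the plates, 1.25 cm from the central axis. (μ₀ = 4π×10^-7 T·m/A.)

2.38×10^-9 T

No conduction current crosses the gap, so I_d there equals the 4.34×10^-3 A in the leads.
An Ampèrian loop of radius r encloses a fraction (r/R)² of I_d. Then B·2πr = μ₀ I_d (r/R)², giving B = μ₀ I_d r/(2πR²) = 2.38×10^-9 T.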